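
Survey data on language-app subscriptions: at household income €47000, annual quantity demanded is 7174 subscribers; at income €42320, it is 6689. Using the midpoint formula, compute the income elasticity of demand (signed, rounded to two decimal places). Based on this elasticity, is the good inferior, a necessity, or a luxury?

0.67; necessity

%ΔQ = (6689 − 7174)/[( 7174 + 6689)/2] = -485/6931.5 = -0.069970…
%ΔIncome = (42320 − 47000)/[( 47000 + 42320)/2] = -4680/44660 = -0.104791…
E_income = (-485/6931.5) / (-4680/44660) = 0.6677…
0 < E_income < 1 ⇒ normal good, necessity.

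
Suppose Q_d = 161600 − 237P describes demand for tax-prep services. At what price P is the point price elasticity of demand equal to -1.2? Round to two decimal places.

371.92

Ed = −237P/(161600 − 237P). Set this equal to -1.2:
237P = 1.2·(161600 − 237P) ⇒ 237P(1 + 1.2) = 1.2·161600
P = 1.2·161600 / (237·2.2) = 371.9217…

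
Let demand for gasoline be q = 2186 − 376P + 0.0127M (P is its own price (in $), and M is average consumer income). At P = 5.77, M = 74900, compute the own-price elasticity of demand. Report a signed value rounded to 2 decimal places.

-2.24

At the given values, q = 2186 − 376(5.77) + 0.0127(74900) = 967.71.
∂q/∂P = −376.
E = (-376) × (5.77/967.71) = -2.2419…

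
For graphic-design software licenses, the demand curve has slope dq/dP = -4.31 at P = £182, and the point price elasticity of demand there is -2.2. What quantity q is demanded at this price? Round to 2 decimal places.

356.55

Ed = (dq/dP)·(P/q) ⇒ q = (dq/dP)·P/Ed = (-4.31)·182/(-2.2) = 356.5545…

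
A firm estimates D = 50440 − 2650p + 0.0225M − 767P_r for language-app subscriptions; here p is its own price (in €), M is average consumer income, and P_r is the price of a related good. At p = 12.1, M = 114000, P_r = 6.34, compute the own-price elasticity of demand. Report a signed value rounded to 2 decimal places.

At the given values, D = 50440 − 2650(12.1) + 0.0225(114000) − 767(6.34) = 16077.22.
∂D/∂p = −2650.
E = (-2650) × (12.1/16077.22) = -1.9944…

-1.99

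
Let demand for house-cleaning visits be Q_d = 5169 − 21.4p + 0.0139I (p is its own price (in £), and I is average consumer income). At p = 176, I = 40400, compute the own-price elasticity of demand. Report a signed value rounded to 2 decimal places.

-1.92

At the given values, Q_d = 5169 − 21.4(176) + 0.0139(40400) = 1964.16.
∂Q_d/∂p = −21.4.
E = (-21.4) × (176/1964.16) = -1.9175…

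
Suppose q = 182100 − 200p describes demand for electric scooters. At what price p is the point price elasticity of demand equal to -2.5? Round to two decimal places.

Ed = −200p/(182100 − 200p). Set this equal to -2.5:
200p = 2.5·(182100 − 200p) ⇒ 200p(1 + 2.5) = 2.5·182100
p = 2.5·182100 / (200·3.5) = 650.3571…

650.36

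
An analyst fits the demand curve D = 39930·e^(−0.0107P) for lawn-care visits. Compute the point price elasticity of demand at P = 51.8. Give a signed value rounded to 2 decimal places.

-0.55

dD/dP = −0.0107·D = -245.455. At P = 51.8, D = 22939.7.
Ed = (dD/dP)·(P/D) = (-245.455) × (51.8/22939.7) = -0.5542…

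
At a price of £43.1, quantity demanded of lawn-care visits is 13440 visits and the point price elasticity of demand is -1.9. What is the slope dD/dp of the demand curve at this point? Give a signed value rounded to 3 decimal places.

Ed = (dD/dp)·(p/D) ⇒ dD/dp = Ed·D/p = (-1.9)·13440/43.1 = -592.48259…

-592.483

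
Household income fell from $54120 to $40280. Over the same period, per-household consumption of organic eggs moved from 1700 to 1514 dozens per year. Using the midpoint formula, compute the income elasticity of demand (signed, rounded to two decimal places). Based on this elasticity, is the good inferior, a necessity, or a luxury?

0.39; necessity

%ΔQ = (1514 − 1700)/[( 1700 + 1514)/2] = -186/1607 = -0.115743…
%ΔIncome = (40280 − 54120)/[( 54120 + 40280)/2] = -13840/47200 = -0.293220…
E_income = (-186/1607) / (-13840/47200) = 0.3947…
0 < E_income < 1 ⇒ normal good, necessity.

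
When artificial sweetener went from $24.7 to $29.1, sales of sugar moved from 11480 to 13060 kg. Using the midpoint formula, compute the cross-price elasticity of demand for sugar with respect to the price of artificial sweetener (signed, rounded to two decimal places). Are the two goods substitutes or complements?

0.79; substitutes

%ΔQ_{sugar} = (13060 − 11480)/avg = 1580/12270 = 0.128769…
%ΔP_{artificial sweetener} = (29.1 − 24.7)/avg = 4.4/26.9 = 0.163568…
E_cross = (1580/12270) / (4.4/26.9) = 0.7872…
E_cross > 0 ⇒ the goods are substitutes.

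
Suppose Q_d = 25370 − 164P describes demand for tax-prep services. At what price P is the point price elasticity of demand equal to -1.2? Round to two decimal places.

Ed = −164P/(25370 − 164P). Set this equal to -1.2:
164P = 1.2·(25370 − 164P) ⇒ 164P(1 + 1.2) = 1.2·25370
P = 1.2·25370 / (164·2.2) = 84.3791…

84.38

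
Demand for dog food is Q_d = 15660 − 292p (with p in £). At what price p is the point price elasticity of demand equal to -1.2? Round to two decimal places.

29.25

Ed = −292p/(15660 − 292p). Set this equal to -1.2:
292p = 1.2·(15660 − 292p) ⇒ 292p(1 + 1.2) = 1.2·15660
p = 1.2·15660 / (292·2.2) = 29.2528…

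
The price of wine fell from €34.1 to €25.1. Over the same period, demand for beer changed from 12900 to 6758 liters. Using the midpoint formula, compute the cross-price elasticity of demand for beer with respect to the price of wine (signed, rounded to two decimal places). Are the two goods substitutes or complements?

2.06; substitutes

%ΔQ_{beer} = (6758 − 12900)/avg = -6142/9829 = -0.624885…
%ΔP_{wine} = (25.1 − 34.1)/avg = -9/29.6 = -0.304054…
E_cross = (-6142/9829) / (-9/29.6) = 2.0551…
E_cross > 0 ⇒ the goods are substitutes.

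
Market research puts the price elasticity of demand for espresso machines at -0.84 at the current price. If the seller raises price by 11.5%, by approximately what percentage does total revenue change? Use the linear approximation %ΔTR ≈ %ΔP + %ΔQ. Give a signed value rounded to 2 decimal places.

+1.84%

%ΔQ ≈ Ed × %ΔP = (-0.84) × (+11.5%) = -9.6600%
%ΔTR ≈ %ΔP + %ΔQ = (+11.5%) + (-9.6600%) = +1.8400%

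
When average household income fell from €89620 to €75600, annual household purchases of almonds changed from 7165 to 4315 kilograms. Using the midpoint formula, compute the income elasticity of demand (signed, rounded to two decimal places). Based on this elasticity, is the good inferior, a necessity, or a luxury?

%ΔQ = (4315 − 7165)/[( 7165 + 4315)/2] = -2850/5740 = -0.496515…
%ΔIncome = (75600 − 89620)/[( 89620 + 75600)/2] = -14020/82610 = -0.169713…
E_income = (-2850/5740) / (-14020/82610) = 2.9256…
E_income > 1 ⇒ normal good, luxury.

2.93; luxury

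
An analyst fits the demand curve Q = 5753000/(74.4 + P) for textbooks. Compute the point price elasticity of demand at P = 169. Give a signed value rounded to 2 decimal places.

dQ/dP = −5753000/(74.4 + P)² = -97.1076. At P = 169, Q = 23636.
Ed = (dQ/dP)·(P/Q) = (-97.1076) × (169/23636) = -0.6943…

-0.69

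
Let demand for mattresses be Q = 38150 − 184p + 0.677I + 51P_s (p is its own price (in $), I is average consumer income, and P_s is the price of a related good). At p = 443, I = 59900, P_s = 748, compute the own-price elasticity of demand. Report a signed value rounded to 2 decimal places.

At the given values, Q = 38150 − 184(443) + 0.677(59900) + 51(748) = 35338.3.
∂Q/∂p = −184.
E = (-184) × (443/35338.3) = -2.3066…

-2.31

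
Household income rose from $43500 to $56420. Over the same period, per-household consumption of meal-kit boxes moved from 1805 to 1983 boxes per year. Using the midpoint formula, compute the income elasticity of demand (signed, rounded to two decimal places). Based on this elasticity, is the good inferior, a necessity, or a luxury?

%ΔQ = (1983 − 1805)/[( 1805 + 1983)/2] = 178/1894 = 0.093980…
%ΔIncome = (56420 − 43500)/[( 43500 + 56420)/2] = 12920/49960 = 0.258606…
E_income = (178/1894) / (12920/49960) = 0.3634…
0 < E_income < 1 ⇒ normal good, necessity.

0.36; necessity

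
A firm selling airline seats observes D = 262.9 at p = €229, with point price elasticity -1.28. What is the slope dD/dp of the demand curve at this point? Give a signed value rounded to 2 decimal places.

-1.47

Ed = (dD/dp)·(p/D) ⇒ dD/dp = Ed·D/p = (-1.28)·262.9/229 = -1.4694…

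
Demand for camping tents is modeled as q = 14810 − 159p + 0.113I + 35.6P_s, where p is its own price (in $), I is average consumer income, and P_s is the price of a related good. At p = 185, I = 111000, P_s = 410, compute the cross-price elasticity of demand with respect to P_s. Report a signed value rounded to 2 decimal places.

At the given values, q = 14810 − 159(185) + 0.113(111000) + 35.6(410) = 12534.
∂q/∂P_s = 35.6.
E = (35.6) × (410/12534) = 1.1645…

1.16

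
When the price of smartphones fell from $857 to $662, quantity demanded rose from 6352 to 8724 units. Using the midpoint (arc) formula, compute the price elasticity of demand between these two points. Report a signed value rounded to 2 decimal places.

%ΔQ = (8724 − 6352) / [(6352 + 8724)/2] = 2372/7538 = 0.314672…
%ΔP = (662 − 857) / [(857 + 662)/2] = -195/759.5 = -0.256747…
Arc Ed = %ΔQ / %ΔP = (2372/7538) / (-195/759.5) = -1.2256…

-1.23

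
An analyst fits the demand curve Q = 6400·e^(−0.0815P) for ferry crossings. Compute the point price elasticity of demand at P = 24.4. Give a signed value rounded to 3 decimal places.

-1.989

dQ/dP = −0.0815·Q = -71.4002. At P = 24.4, Q = 876.076.
Ed = (dQ/dP)·(P/Q) = (-71.4002) × (24.4/876.076) = -1.9886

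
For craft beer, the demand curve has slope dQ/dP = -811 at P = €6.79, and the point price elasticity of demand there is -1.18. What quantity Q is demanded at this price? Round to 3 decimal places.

Ed = (dQ/dP)·(P/Q) ⇒ Q = (dQ/dP)·P/Ed = (-811)·6.79/(-1.18) = 4666.68644…

4666.686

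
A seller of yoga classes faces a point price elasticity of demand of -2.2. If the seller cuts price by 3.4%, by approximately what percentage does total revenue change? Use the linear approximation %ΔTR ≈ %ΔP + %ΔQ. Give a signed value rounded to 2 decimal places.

+4.08%

%ΔQ ≈ Ed × %ΔP = (-2.2) × (-3.4%) = +7.4800%
%ΔTR ≈ %ΔP + %ΔQ = (-3.4%) + (+7.4800%) = +4.0800%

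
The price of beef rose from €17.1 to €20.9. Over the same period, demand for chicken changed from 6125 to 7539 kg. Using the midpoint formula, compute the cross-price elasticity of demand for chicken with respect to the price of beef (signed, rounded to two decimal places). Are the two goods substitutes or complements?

1.03; substitutes

%ΔQ_{chicken} = (7539 − 6125)/avg = 1414/6832 = 0.206967…
%ΔP_{beef} = (20.9 − 17.1)/avg = 3.8/19 = 0.2
E_cross = (1414/6832) / (3.8/19) = 1.0348…
E_cross > 0 ⇒ the goods are substitutes.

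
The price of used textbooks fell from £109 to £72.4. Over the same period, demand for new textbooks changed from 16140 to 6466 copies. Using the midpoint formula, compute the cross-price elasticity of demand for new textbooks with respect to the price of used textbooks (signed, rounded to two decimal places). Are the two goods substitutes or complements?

%ΔQ_{new textbooks} = (6466 − 16140)/avg = -9674/11303 = -0.855878…
%ΔP_{used textbooks} = (72.4 − 109)/avg = -36.6/90.7 = -0.403528…
E_cross = (-9674/11303) / (-36.6/90.7) = 2.1209…
E_cross > 0 ⇒ the goods are substitutes.

2.12; substitutes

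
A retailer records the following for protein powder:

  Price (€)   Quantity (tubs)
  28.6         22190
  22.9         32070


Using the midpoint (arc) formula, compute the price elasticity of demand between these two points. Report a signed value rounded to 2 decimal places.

%ΔQ = (32070 − 22190) / [(22190 + 32070)/2] = 9880/27130 = 0.364172…
%ΔP = (22.9 − 28.6) / [(28.6 + 22.9)/2] = -5.7/25.75 = -0.221359…
Arc Ed = %ΔQ / %ΔP = (9880/27130) / (-5.7/25.75) = -1.6451…

-1.65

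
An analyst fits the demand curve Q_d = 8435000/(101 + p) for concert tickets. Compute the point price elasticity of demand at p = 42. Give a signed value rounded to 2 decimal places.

dQ_d/dp = −8435000/(101 + p)² = -412.49. At p = 42, Q_d = 58986.
Ed = (dQ_d/dp)·(p/Q_d) = (-412.49) × (42/58986) = -0.2937…

-0.29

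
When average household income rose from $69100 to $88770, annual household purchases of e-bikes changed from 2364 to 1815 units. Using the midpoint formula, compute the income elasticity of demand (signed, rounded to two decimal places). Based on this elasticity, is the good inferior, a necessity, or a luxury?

%ΔQ = (1815 − 2364)/[( 2364 + 1815)/2] = -549/2089.5 = -0.262742…
%ΔIncome = (88770 − 69100)/[( 69100 + 88770)/2] = 19670/78935 = 0.249192…
E_income = (-549/2089.5) / (19670/78935) = -1.0543…
E_income < 0 ⇒ inferior good.

-1.05; inferior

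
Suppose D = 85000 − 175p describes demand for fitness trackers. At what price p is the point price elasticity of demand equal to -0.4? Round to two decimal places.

138.78

Ed = −175p/(85000 − 175p). Set this equal to -0.4:
175p = 0.4·(85000 − 175p) ⇒ 175p(1 + 0.4) = 0.4·85000
p = 0.4·85000 / (175·1.4) = 138.7755…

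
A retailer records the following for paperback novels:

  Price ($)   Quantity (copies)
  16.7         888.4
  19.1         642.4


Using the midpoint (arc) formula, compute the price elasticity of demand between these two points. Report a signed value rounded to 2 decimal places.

%ΔQ = (642.4 − 888.4) / [(888.4 + 642.4)/2] = -246/765.4 = -0.321400…
%ΔP = (19.1 − 16.7) / [(16.7 + 19.1)/2] = 2.4/17.9 = 0.134078…
Arc Ed = %ΔQ / %ΔP = (-246/765.4) / (2.4/17.9) = -2.3971…

-2.40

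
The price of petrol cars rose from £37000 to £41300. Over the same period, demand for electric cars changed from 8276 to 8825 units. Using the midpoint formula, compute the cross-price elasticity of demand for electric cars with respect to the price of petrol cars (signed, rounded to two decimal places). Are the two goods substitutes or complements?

%ΔQ_{electric cars} = (8825 − 8276)/avg = 549/8550.5 = 0.064206…
%ΔP_{petrol cars} = (41300 − 37000)/avg = 4300/39150 = 0.109833…
E_cross = (549/8550.5) / (4300/39150) = 0.5845…
E_cross > 0 ⇒ the goods are substitutes.

0.58; substitutes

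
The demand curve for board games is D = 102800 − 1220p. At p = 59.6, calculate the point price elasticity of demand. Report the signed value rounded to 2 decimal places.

dD/dp = −1220. At p = 59.6, D = 102800 − 1220(59.6) = 30088.
Ed = (dD/dp)·(p/D) = −1220 × (59.6/30088) = -2.4166…

-2.42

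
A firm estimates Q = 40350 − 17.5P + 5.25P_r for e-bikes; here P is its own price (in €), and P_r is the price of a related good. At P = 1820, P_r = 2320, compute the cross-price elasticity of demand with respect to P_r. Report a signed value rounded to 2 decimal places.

At the given values, Q = 40350 − 17.5(1820) + 5.25(2320) = 20680.
∂Q/∂P_r = 5.25.
E = (5.25) × (2320/20680) = 0.5889…

0.59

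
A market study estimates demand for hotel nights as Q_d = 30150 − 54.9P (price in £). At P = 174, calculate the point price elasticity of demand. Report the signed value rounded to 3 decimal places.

-0.464

dQ_d/dP = −54.9. At P = 174, Q_d = 30150 − 54.9(174) = 20597.4.
Ed = (dQ_d/dP)·(P/Q_d) = −54.9 × (174/20597.4) = -0.46377…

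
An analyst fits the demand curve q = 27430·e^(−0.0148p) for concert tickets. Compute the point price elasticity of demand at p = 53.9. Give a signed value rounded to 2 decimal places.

dq/dp = −0.0148·q = -182.828. At p = 53.9, q = 12353.2.
Ed = (dq/dp)·(p/q) = (-182.828) × (53.9/12353.2) = -0.7977…

-0.80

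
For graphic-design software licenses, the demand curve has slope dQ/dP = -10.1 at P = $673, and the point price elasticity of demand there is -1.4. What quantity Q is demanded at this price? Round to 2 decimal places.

4855.21

Ed = (dQ/dP)·(P/Q) ⇒ Q = (dQ/dP)·P/Ed = (-10.1)·673/(-1.4) = 4855.2142…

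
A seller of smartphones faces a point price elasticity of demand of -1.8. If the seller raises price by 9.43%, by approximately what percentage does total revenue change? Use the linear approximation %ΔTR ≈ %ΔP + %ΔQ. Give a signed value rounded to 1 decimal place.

%ΔQ ≈ Ed × %ΔP = (-1.8) × (+9.43%) = -16.9740%
%ΔTR ≈ %ΔP + %ΔQ = (+9.43%) + (-16.9740%) = -7.5440%

-7.5%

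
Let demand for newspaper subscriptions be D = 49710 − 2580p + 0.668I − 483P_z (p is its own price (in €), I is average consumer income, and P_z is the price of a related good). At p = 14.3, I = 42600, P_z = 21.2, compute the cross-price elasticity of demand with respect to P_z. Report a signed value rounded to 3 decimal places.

At the given values, D = 49710 − 2580(14.3) + 0.668(42600) − 483(21.2) = 31033.2.
∂D/∂P_z = -483.
E = (-483) × (21.2/31033.2) = -0.32995…

-0.330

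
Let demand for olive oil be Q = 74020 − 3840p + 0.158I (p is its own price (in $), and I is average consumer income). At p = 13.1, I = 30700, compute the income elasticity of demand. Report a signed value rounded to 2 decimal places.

At the given values, Q = 74020 − 3840(13.1) + 0.158(30700) = 28566.6.
∂Q/∂I = 0.158.
E = (0.158) × (30700/28566.6) = 0.1697…

0.17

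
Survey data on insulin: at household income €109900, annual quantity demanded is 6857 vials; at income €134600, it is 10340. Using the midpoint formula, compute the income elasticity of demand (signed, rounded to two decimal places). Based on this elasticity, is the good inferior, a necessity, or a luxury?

2.00; luxury

%ΔQ = (10340 − 6857)/[( 6857 + 10340)/2] = 3483/8598.5 = 0.405070…
%ΔIncome = (134600 − 109900)/[( 109900 + 134600)/2] = 24700/122250 = 0.202044…
E_income = (3483/8598.5) / (24700/122250) = 2.0048…
E_income > 1 ⇒ normal good, luxury.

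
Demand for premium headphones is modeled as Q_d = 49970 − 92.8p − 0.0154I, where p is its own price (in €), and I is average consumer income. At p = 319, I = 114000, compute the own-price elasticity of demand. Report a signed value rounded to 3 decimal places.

At the given values, Q_d = 49970 − 92.8(319) − 0.0154(114000) = 18611.2.
∂Q_d/∂p = −92.8.
E = (-92.8) × (319/18611.2) = -1.59061…

-1.591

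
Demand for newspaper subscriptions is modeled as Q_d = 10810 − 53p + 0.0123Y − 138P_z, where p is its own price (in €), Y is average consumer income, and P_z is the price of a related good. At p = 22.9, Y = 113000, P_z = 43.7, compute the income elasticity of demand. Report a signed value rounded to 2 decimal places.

0.28

At the given values, Q_d = 10810 − 53(22.9) + 0.0123(113000) − 138(43.7) = 4955.6.
∂Q_d/∂Y = 0.0123.
E = (0.0123) × (113000/4955.6) = 0.2804…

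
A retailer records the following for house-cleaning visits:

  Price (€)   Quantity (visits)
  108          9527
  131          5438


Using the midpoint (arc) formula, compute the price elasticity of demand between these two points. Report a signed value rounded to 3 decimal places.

-2.839

%ΔQ = (5438 − 9527) / [(9527 + 5438)/2] = -4089/7482.5 = -0.546475…
%ΔP = (131 − 108) / [(108 + 131)/2] = 23/119.5 = 0.192468…
Arc Ed = %ΔQ / %ΔP = (-4089/7482.5) / (23/119.5) = -2.83929…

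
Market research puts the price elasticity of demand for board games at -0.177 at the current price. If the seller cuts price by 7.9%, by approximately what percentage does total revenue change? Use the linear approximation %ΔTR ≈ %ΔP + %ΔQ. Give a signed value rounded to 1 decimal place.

-6.5%

%ΔQ ≈ Ed × %ΔP = (-0.177) × (-7.9%) = +1.3983%
%ΔTR ≈ %ΔP + %ΔQ = (-7.9%) + (+1.3983%) = -6.5017%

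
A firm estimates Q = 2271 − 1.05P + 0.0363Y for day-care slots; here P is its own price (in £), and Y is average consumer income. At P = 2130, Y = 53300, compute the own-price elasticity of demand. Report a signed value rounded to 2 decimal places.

At the given values, Q = 2271 − 1.05(2130) + 0.0363(53300) = 1969.29.
∂Q/∂P = −1.05.
E = (-1.05) × (2130/1969.29) = -1.1356…

-1.14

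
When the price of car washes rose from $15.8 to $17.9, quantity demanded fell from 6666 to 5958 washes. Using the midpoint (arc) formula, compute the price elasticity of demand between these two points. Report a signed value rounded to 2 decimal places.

%ΔQ = (5958 − 6666) / [(6666 + 5958)/2] = -708/6312 = -0.112167…
%ΔP = (17.9 − 15.8) / [(15.8 + 17.9)/2] = 2.1/16.85 = 0.124629…
Arc Ed = %ΔQ / %ΔP = (-708/6312) / (2.1/16.85) = -0.9000…

-0.90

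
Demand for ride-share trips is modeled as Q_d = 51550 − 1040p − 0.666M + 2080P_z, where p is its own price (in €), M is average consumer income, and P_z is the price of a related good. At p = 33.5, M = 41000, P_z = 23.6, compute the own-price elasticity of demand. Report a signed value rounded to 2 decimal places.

At the given values, Q_d = 51550 − 1040(33.5) − 0.666(41000) + 2080(23.6) = 38492.
∂Q_d/∂p = −1040.
E = (-1040) × (33.5/38492) = -0.9051…

-0.91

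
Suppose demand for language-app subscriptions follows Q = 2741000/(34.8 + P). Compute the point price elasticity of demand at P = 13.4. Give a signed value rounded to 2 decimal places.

dQ/dP = −2741000/(34.8 + P)² = -1179.82. At P = 13.4, Q = 56867.2.
Ed = (dQ/dP)·(P/Q) = (-1179.82) × (13.4/56867.2) = -0.2780…

-0.28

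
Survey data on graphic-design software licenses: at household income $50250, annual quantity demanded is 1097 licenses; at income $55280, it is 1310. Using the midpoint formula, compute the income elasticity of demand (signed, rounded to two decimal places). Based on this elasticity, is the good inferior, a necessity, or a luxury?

%ΔQ = (1310 − 1097)/[( 1097 + 1310)/2] = 213/1203.5 = 0.176983…
%ΔIncome = (55280 − 50250)/[( 50250 + 55280)/2] = 5030/52765 = 0.095328…
E_income = (213/1203.5) / (5030/52765) = 1.8565…
E_income > 1 ⇒ normal good, luxury.

1.86; luxury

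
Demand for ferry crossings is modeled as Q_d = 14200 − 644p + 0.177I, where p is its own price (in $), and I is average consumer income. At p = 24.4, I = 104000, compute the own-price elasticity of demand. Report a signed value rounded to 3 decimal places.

-0.930

At the given values, Q_d = 14200 − 644(24.4) + 0.177(104000) = 16894.4.
∂Q_d/∂p = −644.
E = (-644) × (24.4/16894.4) = -0.93010…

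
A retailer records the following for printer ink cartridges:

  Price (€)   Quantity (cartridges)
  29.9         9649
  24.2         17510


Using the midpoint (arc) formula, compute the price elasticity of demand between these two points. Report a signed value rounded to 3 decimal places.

-2.747

%ΔQ = (17510 − 9649) / [(9649 + 17510)/2] = 7861/13579.5 = 0.578887…
%ΔP = (24.2 − 29.9) / [(29.9 + 24.2)/2] = -5.7/27.05 = -0.210720…
Arc Ed = %ΔQ / %ΔP = (7861/13579.5) / (-5.7/27.05) = -2.74717…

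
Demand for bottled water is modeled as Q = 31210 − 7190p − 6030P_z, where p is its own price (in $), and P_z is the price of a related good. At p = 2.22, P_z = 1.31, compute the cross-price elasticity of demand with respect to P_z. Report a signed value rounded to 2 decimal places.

-1.07

At the given values, Q = 31210 − 7190(2.22) − 6030(1.31) = 7348.9.
∂Q/∂P_z = -6030.
E = (-6030) × (1.31/7348.9) = -1.0748…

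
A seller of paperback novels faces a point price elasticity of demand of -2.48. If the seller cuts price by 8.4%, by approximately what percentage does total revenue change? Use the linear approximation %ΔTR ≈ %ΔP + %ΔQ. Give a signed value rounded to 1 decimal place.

%ΔQ ≈ Ed × %ΔP = (-2.48) × (-8.4%) = +20.8320%
%ΔTR ≈ %ΔP + %ΔQ = (-8.4%) + (+20.8320%) = +12.4320%

+12.4%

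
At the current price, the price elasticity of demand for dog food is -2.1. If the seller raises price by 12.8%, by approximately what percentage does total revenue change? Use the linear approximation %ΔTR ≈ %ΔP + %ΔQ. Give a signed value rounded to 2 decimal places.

-14.08%

%ΔQ ≈ Ed × %ΔP = (-2.1) × (+12.8%) = -26.8800%
%ΔTR ≈ %ΔP + %ΔQ = (+12.8%) + (-26.8800%) = -14.0800%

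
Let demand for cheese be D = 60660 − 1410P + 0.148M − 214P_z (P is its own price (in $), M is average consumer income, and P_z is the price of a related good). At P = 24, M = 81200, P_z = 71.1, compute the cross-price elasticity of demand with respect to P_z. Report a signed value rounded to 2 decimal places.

At the given values, D = 60660 − 1410(24) + 0.148(81200) − 214(71.1) = 23622.2.
∂D/∂P_z = -214.
E = (-214) × (71.1/23622.2) = -0.6441…

-0.64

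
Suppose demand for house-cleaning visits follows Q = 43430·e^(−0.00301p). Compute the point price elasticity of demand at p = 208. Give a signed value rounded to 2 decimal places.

-0.63

dQ/dp = −0.00301·Q = -69.8961. At p = 208, Q = 23221.3.
Ed = (dQ/dp)·(p/Q) = (-69.8961) × (208/23221.3) = -0.6260…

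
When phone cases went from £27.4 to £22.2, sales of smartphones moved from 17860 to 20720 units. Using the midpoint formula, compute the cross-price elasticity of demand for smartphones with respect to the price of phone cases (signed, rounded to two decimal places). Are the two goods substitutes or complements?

%ΔQ_{smartphones} = (20720 − 17860)/avg = 2860/19290 = 0.148263…
%ΔP_{phone cases} = (22.2 − 27.4)/avg = -5.2/24.8 = -0.209677…
E_cross = (2860/19290) / (-5.2/24.8) = -0.7071…
E_cross < 0 ⇒ the goods are complements.

-0.71; complements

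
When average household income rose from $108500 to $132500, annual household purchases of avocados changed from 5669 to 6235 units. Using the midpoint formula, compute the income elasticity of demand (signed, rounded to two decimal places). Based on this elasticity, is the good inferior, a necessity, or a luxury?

%ΔQ = (6235 − 5669)/[( 5669 + 6235)/2] = 566/5952 = 0.095094…
%ΔIncome = (132500 − 108500)/[( 108500 + 132500)/2] = 24000/120500 = 0.199170…
E_income = (566/5952) / (24000/120500) = 0.4774…
0 < E_income < 1 ⇒ normal good, necessity.

0.48; necessity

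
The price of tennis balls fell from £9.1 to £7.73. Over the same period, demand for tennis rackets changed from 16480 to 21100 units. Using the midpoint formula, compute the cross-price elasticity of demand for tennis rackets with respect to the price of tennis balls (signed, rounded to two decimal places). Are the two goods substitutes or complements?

%ΔQ_{tennis rackets} = (21100 − 16480)/avg = 4620/18790 = 0.245875…
%ΔP_{tennis balls} = (7.73 − 9.1)/avg = -1.37/8.415 = -0.162804…
E_cross = (4620/18790) / (-1.37/8.415) = -1.5102…
E_cross < 0 ⇒ the goods are complements.

-1.51; complements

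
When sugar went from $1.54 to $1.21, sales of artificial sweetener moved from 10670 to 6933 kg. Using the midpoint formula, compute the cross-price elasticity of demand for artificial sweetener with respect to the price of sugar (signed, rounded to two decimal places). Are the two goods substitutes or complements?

1.77; substitutes

%ΔQ_{artificial sweetener} = (6933 − 10670)/avg = -3737/8801.5 = -0.424586…
%ΔP_{sugar} = (1.21 − 1.54)/avg = -0.33/1.375 = -0.24
E_cross = (-3737/8801.5) / (-0.33/1.375) = 1.7691…
E_cross > 0 ⇒ the goods are substitutes.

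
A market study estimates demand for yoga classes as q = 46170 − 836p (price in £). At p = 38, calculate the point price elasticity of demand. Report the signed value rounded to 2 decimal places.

-2.21

dq/dp = −836. At p = 38, q = 46170 − 836(38) = 14402.
Ed = (dq/dp)·(p/q) = −836 × (38/14402) = -2.2058…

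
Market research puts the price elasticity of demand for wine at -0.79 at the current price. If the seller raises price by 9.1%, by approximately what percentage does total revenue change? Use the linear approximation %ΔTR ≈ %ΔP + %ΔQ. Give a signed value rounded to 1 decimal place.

%ΔQ ≈ Ed × %ΔP = (-0.79) × (+9.1%) = -7.1890%
%ΔTR ≈ %ΔP + %ΔQ = (+9.1%) + (-7.1890%) = +1.9110%

+1.9%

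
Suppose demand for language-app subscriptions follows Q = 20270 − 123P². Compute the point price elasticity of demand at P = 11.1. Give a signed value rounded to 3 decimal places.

-5.925

dQ/dP = −2·123·P = -2730.6. At P = 11.1, Q = 5115.17.
Ed = (dQ/dP)·(P/Q) = (-2730.6) × (11.1/5115.17) = -5.92544…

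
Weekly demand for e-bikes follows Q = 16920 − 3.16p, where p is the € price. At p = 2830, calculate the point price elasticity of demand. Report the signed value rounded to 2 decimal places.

dQ/dp = −3.16. At p = 2830, Q = 16920 − 3.16(2830) = 7977.2.
Ed = (dQ/dp)·(p/Q) = −3.16 × (2830/7977.2) = -1.1210…

-1.12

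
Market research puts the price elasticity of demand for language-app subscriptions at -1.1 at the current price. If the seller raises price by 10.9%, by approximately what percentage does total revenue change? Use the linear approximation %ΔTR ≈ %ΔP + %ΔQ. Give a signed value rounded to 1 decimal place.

%ΔQ ≈ Ed × %ΔP = (-1.1) × (+10.9%) = -11.9900%
%ΔTR ≈ %ΔP + %ΔQ = (+10.9%) + (-11.9900%) = -1.0900%

-1.1%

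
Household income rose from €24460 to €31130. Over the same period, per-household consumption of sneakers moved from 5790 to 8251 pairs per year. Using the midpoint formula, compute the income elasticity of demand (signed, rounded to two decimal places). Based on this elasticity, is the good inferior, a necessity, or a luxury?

1.46; luxury

%ΔQ = (8251 − 5790)/[( 5790 + 8251)/2] = 2461/7020.5 = 0.350544…
%ΔIncome = (31130 − 24460)/[( 24460 + 31130)/2] = 6670/27795 = 0.239971…
E_income = (2461/7020.5) / (6670/27795) = 1.4607…
E_income > 1 ⇒ normal good, luxury.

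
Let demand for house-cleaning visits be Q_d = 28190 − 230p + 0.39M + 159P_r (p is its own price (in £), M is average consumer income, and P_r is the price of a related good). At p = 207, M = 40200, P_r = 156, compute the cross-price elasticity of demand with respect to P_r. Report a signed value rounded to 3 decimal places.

At the given values, Q_d = 28190 − 230(207) + 0.39(40200) + 159(156) = 21062.
∂Q_d/∂P_r = 159.
E = (159) × (156/21062) = 1.17766…

1.178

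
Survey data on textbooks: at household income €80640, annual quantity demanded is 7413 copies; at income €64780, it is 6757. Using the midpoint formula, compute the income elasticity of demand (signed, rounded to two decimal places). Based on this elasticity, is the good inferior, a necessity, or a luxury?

0.42; necessity

%ΔQ = (6757 − 7413)/[( 7413 + 6757)/2] = -656/7085 = -0.092589…
%ΔIncome = (64780 − 80640)/[( 80640 + 64780)/2] = -15860/72710 = -0.218126…
E_income = (-656/7085) / (-15860/72710) = 0.4244…
0 < E_income < 1 ⇒ normal good, necessity.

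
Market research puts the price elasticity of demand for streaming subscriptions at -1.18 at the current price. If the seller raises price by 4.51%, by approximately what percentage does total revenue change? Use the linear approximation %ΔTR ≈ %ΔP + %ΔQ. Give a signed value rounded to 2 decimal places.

-0.81%

%ΔQ ≈ Ed × %ΔP = (-1.18) × (+4.51%) = -5.3218%
%ΔTR ≈ %ΔP + %ΔQ = (+4.51%) + (-5.3218%) = -0.8118%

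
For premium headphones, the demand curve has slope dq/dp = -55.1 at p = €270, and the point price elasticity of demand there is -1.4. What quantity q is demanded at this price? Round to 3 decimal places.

10626.429

Ed = (dq/dp)·(p/q) ⇒ q = (dq/dp)·p/Ed = (-55.1)·270/(-1.4) = 10626.42857…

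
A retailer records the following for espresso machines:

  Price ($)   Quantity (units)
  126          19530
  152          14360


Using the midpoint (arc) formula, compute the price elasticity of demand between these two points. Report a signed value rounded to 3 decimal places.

-1.631

%ΔQ = (14360 − 19530) / [(19530 + 14360)/2] = -5170/16945 = -0.305104…
%ΔP = (152 − 126) / [(126 + 152)/2] = 26/139 = 0.187050…
Arc Ed = %ΔQ / %ΔP = (-5170/16945) / (26/139) = -1.63113…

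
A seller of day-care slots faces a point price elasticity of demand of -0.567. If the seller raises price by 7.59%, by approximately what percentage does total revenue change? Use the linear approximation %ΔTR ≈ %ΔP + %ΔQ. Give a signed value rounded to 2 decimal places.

%ΔQ ≈ Ed × %ΔP = (-0.567) × (+7.59%) = -4.3035%
%ΔTR ≈ %ΔP + %ΔQ = (+7.59%) + (-4.3035%) = +3.2865%

+3.29%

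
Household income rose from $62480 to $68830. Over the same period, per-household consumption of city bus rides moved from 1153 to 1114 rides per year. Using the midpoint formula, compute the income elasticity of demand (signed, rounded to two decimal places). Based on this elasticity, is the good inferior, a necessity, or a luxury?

%ΔQ = (1114 − 1153)/[( 1153 + 1114)/2] = -39/1133.5 = -0.034406…
%ΔIncome = (68830 − 62480)/[( 62480 + 68830)/2] = 6350/65655 = 0.096717…
E_income = (-39/1133.5) / (6350/65655) = -0.3557…
E_income < 0 ⇒ inferior good.

-0.36; inferior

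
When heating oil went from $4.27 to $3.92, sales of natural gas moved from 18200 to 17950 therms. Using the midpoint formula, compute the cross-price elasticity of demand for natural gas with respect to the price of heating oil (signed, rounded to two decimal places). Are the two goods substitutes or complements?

%ΔQ_{natural gas} = (17950 − 18200)/avg = -250/18075 = -0.013831…
%ΔP_{heating oil} = (3.92 − 4.27)/avg = -0.35/4.095 = -0.085470…
E_cross = (-250/18075) / (-0.35/4.095) = 0.1618…
E_cross > 0 ⇒ the goods are substitutes.

0.16; substitutes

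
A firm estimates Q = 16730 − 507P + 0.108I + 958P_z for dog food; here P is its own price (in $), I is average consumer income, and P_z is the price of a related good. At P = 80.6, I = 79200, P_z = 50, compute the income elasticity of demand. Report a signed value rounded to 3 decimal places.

At the given values, Q = 16730 − 507(80.6) + 0.108(79200) + 958(50) = 32319.4.
∂Q/∂I = 0.108.
E = (0.108) × (79200/32319.4) = 0.26465…

0.265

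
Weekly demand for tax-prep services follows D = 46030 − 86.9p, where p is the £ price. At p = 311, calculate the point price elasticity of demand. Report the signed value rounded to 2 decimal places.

-1.42

dD/dp = −86.9. At p = 311, D = 46030 − 86.9(311) = 19004.1.
Ed = (dD/dp)·(p/D) = −86.9 × (311/19004.1) = -1.4221…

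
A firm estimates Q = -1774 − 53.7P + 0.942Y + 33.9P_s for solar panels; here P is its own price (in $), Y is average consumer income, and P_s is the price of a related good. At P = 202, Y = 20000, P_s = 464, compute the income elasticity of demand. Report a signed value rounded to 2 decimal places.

At the given values, Q = -1774 − 53.7(202) + 0.942(20000) + 33.9(464) = 21948.2.
∂Q/∂Y = 0.942.
E = (0.942) × (20000/21948.2) = 0.8583…

0.86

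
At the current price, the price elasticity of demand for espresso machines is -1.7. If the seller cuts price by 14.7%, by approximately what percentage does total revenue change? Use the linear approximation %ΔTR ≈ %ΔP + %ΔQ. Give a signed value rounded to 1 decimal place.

+10.3%

%ΔQ ≈ Ed × %ΔP = (-1.7) × (-14.7%) = +24.9900%
%ΔTR ≈ %ΔP + %ΔQ = (-14.7%) + (+24.9900%) = +10.2900%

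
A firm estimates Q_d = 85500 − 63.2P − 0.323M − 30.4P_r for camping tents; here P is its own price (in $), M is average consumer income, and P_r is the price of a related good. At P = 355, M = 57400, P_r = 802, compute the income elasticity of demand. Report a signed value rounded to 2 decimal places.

At the given values, Q_d = 85500 − 63.2(355) − 0.323(57400) − 30.4(802) = 20143.
∂Q_d/∂M = -0.323.
E = (-0.323) × (57400/20143) = -0.9204…

-0.92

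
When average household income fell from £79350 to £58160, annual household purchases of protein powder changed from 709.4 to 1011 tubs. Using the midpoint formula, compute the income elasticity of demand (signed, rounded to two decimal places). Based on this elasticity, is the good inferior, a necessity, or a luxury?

%ΔQ = (1011 − 709.4)/[( 709.4 + 1011)/2] = 301.6/860.2 = 0.350616…
%ΔIncome = (58160 − 79350)/[( 79350 + 58160)/2] = -21190/68755 = -0.308195…
E_income = (301.6/860.2) / (-21190/68755) = -1.1376…
E_income < 0 ⇒ inferior good.

-1.14; inferior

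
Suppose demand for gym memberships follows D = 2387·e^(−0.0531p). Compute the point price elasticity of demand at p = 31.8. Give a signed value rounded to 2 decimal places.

-1.69

dD/dp = −0.0531·D = -23.421. At p = 31.8, D = 441.074.
Ed = (dD/dp)·(p/D) = (-23.421) × (31.8/441.074) = -1.6885…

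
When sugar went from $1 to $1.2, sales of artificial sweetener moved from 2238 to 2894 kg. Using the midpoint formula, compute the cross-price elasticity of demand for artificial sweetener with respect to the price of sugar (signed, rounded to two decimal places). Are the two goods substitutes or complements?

1.41; substitutes

%ΔQ_{artificial sweetener} = (2894 − 2238)/avg = 656/2566 = 0.255650…
%ΔP_{sugar} = (1.2 − 1)/avg = 0.2/1.1 = 0.181818…
E_cross = (656/2566) / (0.2/1.1) = 1.4060…
E_cross > 0 ⇒ the goods are substitutes.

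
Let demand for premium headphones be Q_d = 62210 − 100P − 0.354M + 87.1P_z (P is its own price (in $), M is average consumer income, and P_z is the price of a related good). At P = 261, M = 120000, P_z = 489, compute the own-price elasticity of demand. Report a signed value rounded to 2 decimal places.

-0.72

At the given values, Q_d = 62210 − 100(261) − 0.354(120000) + 87.1(489) = 36221.9.
∂Q_d/∂P = −100.
E = (-100) × (261/36221.9) = -0.7205…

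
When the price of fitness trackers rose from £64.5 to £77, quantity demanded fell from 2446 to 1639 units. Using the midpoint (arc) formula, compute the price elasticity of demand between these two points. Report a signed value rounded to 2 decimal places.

-2.24

%ΔQ = (1639 − 2446) / [(2446 + 1639)/2] = -807/2042.5 = -0.395104…
%ΔP = (77 − 64.5) / [(64.5 + 77)/2] = 12.5/70.75 = 0.176678…
Arc Ed = %ΔQ / %ΔP = (-807/2042.5) / (12.5/70.75) = -2.2362…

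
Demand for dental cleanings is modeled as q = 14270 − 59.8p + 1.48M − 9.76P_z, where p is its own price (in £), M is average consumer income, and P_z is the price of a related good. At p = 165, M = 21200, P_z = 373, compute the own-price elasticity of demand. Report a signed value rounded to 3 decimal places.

At the given values, q = 14270 − 59.8(165) + 1.48(21200) − 9.76(373) = 32138.52.
∂q/∂p = −59.8.
E = (-59.8) × (165/32138.52) = -0.30701…

-0.307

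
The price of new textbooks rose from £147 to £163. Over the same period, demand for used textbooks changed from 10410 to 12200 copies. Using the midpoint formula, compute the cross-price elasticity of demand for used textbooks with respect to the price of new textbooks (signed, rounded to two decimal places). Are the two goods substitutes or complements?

%ΔQ_{used textbooks} = (12200 − 10410)/avg = 1790/11305 = 0.158337…
%ΔP_{new textbooks} = (163 − 147)/avg = 16/155 = 0.103225…
E_cross = (1790/11305) / (16/155) = 1.5338…
E_cross > 0 ⇒ the goods are substitutes.

1.53; substitutes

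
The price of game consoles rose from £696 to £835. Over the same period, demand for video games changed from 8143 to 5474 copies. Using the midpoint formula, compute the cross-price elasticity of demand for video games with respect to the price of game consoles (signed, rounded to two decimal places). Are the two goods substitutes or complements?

-2.16; complements

%ΔQ_{video games} = (5474 − 8143)/avg = -2669/6808.5 = -0.392009…
%ΔP_{game consoles} = (835 − 696)/avg = 139/765.5 = 0.181580…
E_cross = (-2669/6808.5) / (139/765.5) = -2.1588…
E_cross < 0 ⇒ the goods are complements.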